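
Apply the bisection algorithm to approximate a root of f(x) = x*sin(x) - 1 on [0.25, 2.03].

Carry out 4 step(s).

f(x) = x*sin(x) - 1
Initial interval: [0.25, 2.03]

Iteration 1:
  c_1 = (0.250000 + 2.030000)/2 = 1.140000
  f(c_1) = f(1.140000) = 0.035842
  f(a) × f(c) < 0, new interval: [0.250000, 1.140000]
Iteration 2:
  c_2 = (0.250000 + 1.140000)/2 = 0.695000
  f(c_2) = f(0.695000) = -0.554932
  f(a) × f(c) ≥ 0, new interval: [0.695000, 1.140000]
Iteration 3:
  c_3 = (0.695000 + 1.140000)/2 = 0.917500
  f(c_3) = f(0.917500) = -0.271427
  f(a) × f(c) ≥ 0, new interval: [0.917500, 1.140000]
Iteration 4:
  c_4 = (0.917500 + 1.140000)/2 = 1.028750
  f(c_4) = f(1.028750) = -0.118716
  f(a) × f(c) ≥ 0, new interval: [1.028750, 1.140000]

After 4 iteration(s), the approximation is c_4 = 1.028750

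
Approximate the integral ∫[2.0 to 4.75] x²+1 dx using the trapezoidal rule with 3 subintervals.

f(x) = x²+1
a = 2.0, b = 4.75, n = 3
h = (b - a)/n = 0.916667

Trapezoidal rule: (h/2)[f(x₀) + 2f(x₁) + 2f(x₂) + ... + f(xₙ)]

x_0 = 2.0000, f(x_0) = 5.000000, coefficient = 1
x_1 = 2.9167, f(x_1) = 9.506944, coefficient = 2
x_2 = 3.8333, f(x_2) = 15.694444, coefficient = 2
x_3 = 4.7500, f(x_3) = 23.562500, coefficient = 1

I ≈ (0.916667/2) × 78.965278 = 36.192419
Exact value: 35.807292
Error: 0.385127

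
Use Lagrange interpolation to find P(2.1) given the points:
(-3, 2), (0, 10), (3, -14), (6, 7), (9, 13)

Lagrange interpolation formula:
P(x) = Σ yᵢ × Lᵢ(x)
where Lᵢ(x) = Π_{j≠i} (x - xⱼ)/(xᵢ - xⱼ)

L_0(2.1) = (2.1 - 0)/(-3 - 0) × (2.1 - 3)/(-3 - 3) × (2.1 - 6)/(-3 - 6) × (2.1 - 9)/(-3 - 9) = -0.026163
L_1(2.1) = (2.1 - (-3))/(0 - (-3)) × (2.1 - 3)/(0 - 3) × (2.1 - 6)/(0 - 6) × (2.1 - 9)/(0 - 9) = 0.254150
L_2(2.1) = (2.1 - (-3))/(3 - (-3)) × (2.1 - 0)/(3 - 0) × (2.1 - 6)/(3 - 6) × (2.1 - 9)/(3 - 9) = 0.889525
L_3(2.1) = (2.1 - (-3))/(6 - (-3)) × (2.1 - 0)/(6 - 0) × (2.1 - 3)/(6 - 3) × (2.1 - 9)/(6 - 9) = -0.136850
L_4(2.1) = (2.1 - (-3))/(9 - (-3)) × (2.1 - 0)/(9 - 0) × (2.1 - 3)/(9 - 3) × (2.1 - 6)/(9 - 6) = 0.019338

P(2.1) = 2×L_0(2.1) + 10×L_1(2.1) + (-14)×L_2(2.1) + 7×L_3(2.1) + 13×L_4(2.1)
P(2.1) = -10.670738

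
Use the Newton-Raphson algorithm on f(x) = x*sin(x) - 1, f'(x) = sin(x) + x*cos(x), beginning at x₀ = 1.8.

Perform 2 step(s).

f(x) = x*sin(x) - 1
f'(x) = sin(x) + x*cos(x)
x₀ = 1.8

Newton-Raphson formula: x_{n+1} = x_n - f(x_n)/f'(x_n)

Iteration 1:
  f(1.800000) = 0.752926
  f'(1.800000) = 0.564884
  x_1 = 1.800000 - 0.752926/0.564884 = 0.467114
Iteration 2:
  f(0.467114) = -0.789653
  f'(0.467114) = 0.867384
  x_2 = 0.467114 - (-0.789653)/0.867384 = 1.377499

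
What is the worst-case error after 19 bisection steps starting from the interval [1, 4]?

Bisection error bound: |error| ≤ (b-a)/2^n
|error| ≤ (4 - 1)/2^19 = 3/2^19
|error| ≤ 0.0000057220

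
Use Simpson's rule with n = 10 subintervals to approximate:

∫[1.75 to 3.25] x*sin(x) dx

f(x) = x*sin(x)
a = 1.75, b = 3.25, n = 10
h = (b - a)/n = 0.150000

Simpson's rule: (h/3)[f(x₀) + 4f(x₁) + 2f(x₂) + ... + f(xₙ)]

x_0 = 1.7500, f(x_0) = 1.721975, coefficient = 1
x_1 = 1.9000, f(x_1) = 1.797970, coefficient = 4
x_2 = 2.0500, f(x_2) = 1.819093, coefficient = 2
x_3 = 2.2000, f(x_3) = 1.778692, coefficient = 4
x_4 = 2.3500, f(x_4) = 1.671962, coefficient = 2
x_5 = 2.5000, f(x_5) = 1.496180, coefficient = 4
x_6 = 2.6500, f(x_6) = 1.250881, coefficient = 2
x_7 = 2.8000, f(x_7) = 0.937967, coefficient = 4
x_8 = 2.9500, f(x_8) = 0.561747, coefficient = 2
x_9 = 3.1000, f(x_9) = 0.128900, coefficient = 4
x_10 = 3.2500, f(x_10) = -0.351634, coefficient = 1

I ≈ (0.150000/3) × 36.536545 = 1.826827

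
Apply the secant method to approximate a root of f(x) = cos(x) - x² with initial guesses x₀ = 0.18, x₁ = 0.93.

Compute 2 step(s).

f(x) = cos(x) - x²
x₀ = 0.18, x₁ = 0.93

Secant formula: x_{n+1} = x_n - f(x_n)(x_n - x_{n-1})/(f(x_n) - f(x_{n-1}))

Iteration 1:
  f(0.180000) = 0.951444
  f(0.930000) = -0.267066
  x_2 = 0.930000 - (-0.267066)×(0.930000 - 0.180000)/(-0.267066 - 0.951444)
       = 0.765619
Iteration 2:
  f(0.930000) = -0.267066
  f(0.765619) = 0.134780
  x_3 = 0.765619 - 0.134780×(0.765619 - 0.930000)/(0.134780 - (-0.267066))
       = 0.820753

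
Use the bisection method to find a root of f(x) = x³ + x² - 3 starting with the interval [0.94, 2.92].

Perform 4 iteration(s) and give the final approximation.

f(x) = x³ + x² - 3
Initial interval: [0.94, 2.92]

Iteration 1:
  c_1 = (0.940000 + 2.920000)/2 = 1.930000
  f(c_1) = f(1.930000) = 7.913957
  f(a) × f(c) < 0, new interval: [0.940000, 1.930000]
Iteration 2:
  c_2 = (0.940000 + 1.930000)/2 = 1.435000
  f(c_2) = f(1.435000) = 2.014213
  f(a) × f(c) < 0, new interval: [0.940000, 1.435000]
Iteration 3:
  c_3 = (0.940000 + 1.435000)/2 = 1.187500
  f(c_3) = f(1.187500) = 0.084717
  f(a) × f(c) < 0, new interval: [0.940000, 1.187500]
Iteration 4:
  c_4 = (0.940000 + 1.187500)/2 = 1.063750
  f(c_4) = f(1.063750) = -0.664735
  f(a) × f(c) ≥ 0, new interval: [1.063750, 1.187500]

After 4 iteration(s), the approximation is c_4 = 1.063750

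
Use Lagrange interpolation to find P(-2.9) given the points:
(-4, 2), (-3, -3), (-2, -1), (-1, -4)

Lagrange interpolation formula:
P(x) = Σ yᵢ × Lᵢ(x)
where Lᵢ(x) = Π_{j≠i} (x - xⱼ)/(xᵢ - xⱼ)

L_0(-2.9) = (-2.9 - (-3))/(-4 - (-3)) × (-2.9 - (-2))/(-4 - (-2)) × (-2.9 - (-1))/(-4 - (-1)) = -0.028500
L_1(-2.9) = (-2.9 - (-4))/(-3 - (-4)) × (-2.9 - (-2))/(-3 - (-2)) × (-2.9 - (-1))/(-3 - (-1)) = 0.940500
L_2(-2.9) = (-2.9 - (-4))/(-2 - (-4)) × (-2.9 - (-3))/(-2 - (-3)) × (-2.9 - (-1))/(-2 - (-1)) = 0.104500
L_3(-2.9) = (-2.9 - (-4))/(-1 - (-4)) × (-2.9 - (-3))/(-1 - (-3)) × (-2.9 - (-2))/(-1 - (-2)) = -0.016500

P(-2.9) = 2×L_0(-2.9) + (-3)×L_1(-2.9) + (-1)×L_2(-2.9) + (-4)×L_3(-2.9)
P(-2.9) = -2.917000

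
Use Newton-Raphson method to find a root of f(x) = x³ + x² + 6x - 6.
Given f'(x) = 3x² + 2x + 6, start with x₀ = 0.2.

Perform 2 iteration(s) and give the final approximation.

f(x) = x³ + x² + 6x - 6
f'(x) = 3x² + 2x + 6
x₀ = 0.2

Newton-Raphson formula: x_{n+1} = x_n - f(x_n)/f'(x_n)

Iteration 1:
  f(0.200000) = -4.752000
  f'(0.200000) = 6.520000
  x_1 = 0.200000 - (-4.752000)/6.520000 = 0.928834
Iteration 2:
  f(0.928834) = 1.237076
  f'(0.928834) = 10.445868
  x_2 = 0.928834 - 1.237076/10.445868 = 0.810407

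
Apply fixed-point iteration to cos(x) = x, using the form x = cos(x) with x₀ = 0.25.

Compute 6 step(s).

Equation: cos(x) = x
Fixed-point form: x = cos(x)
x₀ = 0.25

x_1 = g(0.250000) = 0.968912
x_2 = g(0.968912) = 0.566196
x_3 = g(0.566196) = 0.843947
x_4 = g(0.843947) = 0.664518
x_5 = g(0.664518) = 0.787214
x_6 = g(0.787214) = 0.705822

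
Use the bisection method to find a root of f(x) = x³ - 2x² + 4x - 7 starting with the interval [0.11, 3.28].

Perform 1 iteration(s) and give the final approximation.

f(x) = x³ - 2x² + 4x - 7
Initial interval: [0.11, 3.28]

Iteration 1:
  c_1 = (0.110000 + 3.280000)/2 = 1.695000
  f(c_1) = f(1.695000) = -1.096273
  f(a) × f(c) ≥ 0, new interval: [1.695000, 3.280000]

After 1 iteration(s), the approximation is c_1 = 1.695000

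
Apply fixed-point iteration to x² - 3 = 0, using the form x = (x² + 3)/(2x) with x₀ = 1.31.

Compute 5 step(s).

Equation: x² - 3 = 0
Fixed-point form: x = (x² + 3)/(2x)
x₀ = 1.31

x_1 = g(1.310000) = 1.800038
x_2 = g(1.800038) = 1.733335
x_3 = g(1.733335) = 1.732051
x_4 = g(1.732051) = 1.732051
x_5 = g(1.732051) = 1.732051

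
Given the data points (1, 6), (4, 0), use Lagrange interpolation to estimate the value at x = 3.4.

Lagrange interpolation formula:
P(x) = Σ yᵢ × Lᵢ(x)
where Lᵢ(x) = Π_{j≠i} (x - xⱼ)/(xᵢ - xⱼ)

L_0(3.4) = (3.4 - 4)/(1 - 4) = 0.200000
L_1(3.4) = (3.4 - 1)/(4 - 1) = 0.800000

P(3.4) = 6×L_0(3.4) + 0×L_1(3.4)
P(3.4) = 1.200000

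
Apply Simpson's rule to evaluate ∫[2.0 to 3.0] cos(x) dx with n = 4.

f(x) = cos(x)
a = 2.0, b = 3.0, n = 4
h = (b - a)/n = 0.250000

Simpson's rule: (h/3)[f(x₀) + 4f(x₁) + 2f(x₂) + ... + f(xₙ)]

x_0 = 2.0000, f(x_0) = -0.416147, coefficient = 1
x_1 = 2.2500, f(x_1) = -0.628174, coefficient = 4
x_2 = 2.5000, f(x_2) = -0.801144, coefficient = 2
x_3 = 2.7500, f(x_3) = -0.924302, coefficient = 4
x_4 = 3.0000, f(x_4) = -0.989992, coefficient = 1

I ≈ (0.250000/3) × -9.218331 = -0.768194
Exact value: -0.768177
Error: 0.000017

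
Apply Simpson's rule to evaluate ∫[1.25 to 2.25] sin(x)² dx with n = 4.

f(x) = sin(x)²
a = 1.25, b = 2.25, n = 4
h = (b - a)/n = 0.250000

Simpson's rule: (h/3)[f(x₀) + 4f(x₁) + 2f(x₂) + ... + f(xₙ)]

x_0 = 1.2500, f(x_0) = 0.900572, coefficient = 1
x_1 = 1.5000, f(x_1) = 0.994996, coefficient = 4
x_2 = 1.7500, f(x_2) = 0.968228, coefficient = 2
x_3 = 2.0000, f(x_3) = 0.826822, coefficient = 4
x_4 = 2.2500, f(x_4) = 0.605398, coefficient = 1

I ≈ (0.250000/3) × 10.729699 = 0.894142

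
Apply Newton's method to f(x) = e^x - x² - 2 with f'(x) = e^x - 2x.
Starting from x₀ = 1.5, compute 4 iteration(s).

f(x) = e^x - x² - 2
f'(x) = e^x - 2x
x₀ = 1.5

Newton-Raphson formula: x_{n+1} = x_n - f(x_n)/f'(x_n)

Iteration 1:
  f(1.500000) = 0.231689
  f'(1.500000) = 1.481689
  x_1 = 1.500000 - 0.231689/1.481689 = 1.343632
Iteration 2:
  f(1.343632) = 0.027592
  f'(1.343632) = 1.145675
  x_2 = 1.343632 - 0.027592/1.145675 = 1.319548
Iteration 3:
  f(1.319548) = 0.000523
  f'(1.319548) = 1.102634
  x_3 = 1.319548 - 0.000523/1.102634 = 1.319074
Iteration 4:
  f(1.319074) = 0.000000
  f'(1.319074) = 1.101808
  x_4 = 1.319074 - 0.000000/1.101808 = 1.319074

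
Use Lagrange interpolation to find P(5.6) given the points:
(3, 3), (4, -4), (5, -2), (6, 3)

Lagrange interpolation formula:
P(x) = Σ yᵢ × Lᵢ(x)
where Lᵢ(x) = Π_{j≠i} (x - xⱼ)/(xᵢ - xⱼ)

L_0(5.6) = (5.6 - 4)/(3 - 4) × (5.6 - 5)/(3 - 5) × (5.6 - 6)/(3 - 6) = 0.064000
L_1(5.6) = (5.6 - 3)/(4 - 3) × (5.6 - 5)/(4 - 5) × (5.6 - 6)/(4 - 6) = -0.312000
L_2(5.6) = (5.6 - 3)/(5 - 3) × (5.6 - 4)/(5 - 4) × (5.6 - 6)/(5 - 6) = 0.832000
L_3(5.6) = (5.6 - 3)/(6 - 3) × (5.6 - 4)/(6 - 4) × (5.6 - 5)/(6 - 5) = 0.416000

P(5.6) = 3×L_0(5.6) + (-4)×L_1(5.6) + (-2)×L_2(5.6) + 3×L_3(5.6)
P(5.6) = 1.024000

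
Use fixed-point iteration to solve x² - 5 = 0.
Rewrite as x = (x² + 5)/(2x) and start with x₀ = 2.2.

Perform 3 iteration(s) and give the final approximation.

Equation: x² - 5 = 0
Fixed-point form: x = (x² + 5)/(2x)
x₀ = 2.2

x_1 = g(2.200000) = 2.236364
x_2 = g(2.236364) = 2.236068
x_3 = g(2.236068) = 2.236068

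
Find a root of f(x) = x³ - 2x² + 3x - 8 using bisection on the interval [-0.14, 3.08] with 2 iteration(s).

f(x) = x³ - 2x² + 3x - 8
Initial interval: [-0.14, 3.08]

Iteration 1:
  c_1 = (-0.140000 + 3.080000)/2 = 1.470000
  f(c_1) = f(1.470000) = -4.735277
  f(a) × f(c) ≥ 0, new interval: [1.470000, 3.080000]
Iteration 2:
  c_2 = (1.470000 + 3.080000)/2 = 2.275000
  f(c_2) = f(2.275000) = 0.248297
  f(a) × f(c) < 0, new interval: [1.470000, 2.275000]

After 2 iteration(s), the approximation is c_2 = 2.275000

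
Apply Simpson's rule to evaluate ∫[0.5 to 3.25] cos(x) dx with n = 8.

f(x) = cos(x)
a = 0.5, b = 3.25, n = 8
h = (b - a)/n = 0.343750

Simpson's rule: (h/3)[f(x₀) + 4f(x₁) + 2f(x₂) + ... + f(xₙ)]

x_0 = 0.5000, f(x_0) = 0.877583, coefficient = 1
x_1 = 0.8438, f(x_1) = 0.664666, coefficient = 4
x_2 = 1.1875, f(x_2) = 0.373980, coefficient = 2
x_3 = 1.5312, f(x_3) = 0.039536, coefficient = 4
x_4 = 1.8750, f(x_4) = -0.299534, coefficient = 2
x_5 = 2.2188, f(x_5) = -0.603556, coefficient = 4
x_6 = 2.5625, f(x_6) = -0.836960, coefficient = 2
x_7 = 2.9062, f(x_7) = -0.972434, coefficient = 4
x_8 = 3.2500, f(x_8) = -0.994130, coefficient = 1

I ≈ (0.343750/3) × -5.128729 = -0.587667
Exact value: -0.587621
Error: 0.000046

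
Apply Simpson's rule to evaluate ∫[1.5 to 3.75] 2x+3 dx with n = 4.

f(x) = 2x+3
a = 1.5, b = 3.75, n = 4
h = (b - a)/n = 0.562500

Simpson's rule: (h/3)[f(x₀) + 4f(x₁) + 2f(x₂) + ... + f(xₙ)]

x_0 = 1.5000, f(x_0) = 6.000000, coefficient = 1
x_1 = 2.0625, f(x_1) = 7.125000, coefficient = 4
x_2 = 2.6250, f(x_2) = 8.250000, coefficient = 2
x_3 = 3.1875, f(x_3) = 9.375000, coefficient = 4
x_4 = 3.7500, f(x_4) = 10.500000, coefficient = 1

I ≈ (0.562500/3) × 99.000000 = 18.562500
Exact value: 18.562500
Error: 0.000000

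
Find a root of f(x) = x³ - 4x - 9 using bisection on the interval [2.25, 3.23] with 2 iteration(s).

f(x) = x³ - 4x - 9
Initial interval: [2.25, 3.23]

Iteration 1:
  c_1 = (2.250000 + 3.230000)/2 = 2.740000
  f(c_1) = f(2.740000) = 0.610824
  f(a) × f(c) < 0, new interval: [2.250000, 2.740000]
Iteration 2:
  c_2 = (2.250000 + 2.740000)/2 = 2.495000
  f(c_2) = f(2.495000) = -3.448563
  f(a) × f(c) ≥ 0, new interval: [2.495000, 2.740000]

After 2 iteration(s), the approximation is c_2 = 2.495000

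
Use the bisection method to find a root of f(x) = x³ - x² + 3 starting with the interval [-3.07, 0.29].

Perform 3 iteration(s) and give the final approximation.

f(x) = x³ - x² + 3
Initial interval: [-3.07, 0.29]

Iteration 1:
  c_1 = (-3.070000 + 0.290000)/2 = -1.390000
  f(c_1) = f(-1.390000) = -1.617719
  f(a) × f(c) ≥ 0, new interval: [-1.390000, 0.290000]
Iteration 2:
  c_2 = (-1.390000 + 0.290000)/2 = -0.550000
  f(c_2) = f(-0.550000) = 2.531125
  f(a) × f(c) < 0, new interval: [-1.390000, -0.550000]
Iteration 3:
  c_3 = (-1.390000 + (-0.550000))/2 = -0.970000
  f(c_3) = f(-0.970000) = 1.146427
  f(a) × f(c) < 0, new interval: [-1.390000, -0.970000]

After 3 iteration(s), the approximation is c_3 = -0.970000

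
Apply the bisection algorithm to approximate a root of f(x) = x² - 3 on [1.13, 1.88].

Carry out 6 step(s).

f(x) = x² - 3
Initial interval: [1.13, 1.88]

Iteration 1:
  c_1 = (1.130000 + 1.880000)/2 = 1.505000
  f(c_1) = f(1.505000) = -0.734975
  f(a) × f(c) ≥ 0, new interval: [1.505000, 1.880000]
Iteration 2:
  c_2 = (1.505000 + 1.880000)/2 = 1.692500
  f(c_2) = f(1.692500) = -0.135444
  f(a) × f(c) ≥ 0, new interval: [1.692500, 1.880000]
Iteration 3:
  c_3 = (1.692500 + 1.880000)/2 = 1.786250
  f(c_3) = f(1.786250) = 0.190689
  f(a) × f(c) < 0, new interval: [1.692500, 1.786250]
Iteration 4:
  c_4 = (1.692500 + 1.786250)/2 = 1.739375
  f(c_4) = f(1.739375) = 0.025425
  f(a) × f(c) < 0, new interval: [1.692500, 1.739375]
Iteration 5:
  c_5 = (1.692500 + 1.739375)/2 = 1.715937
  f(c_5) = f(1.715937) = -0.055558
  f(a) × f(c) ≥ 0, new interval: [1.715937, 1.739375]
Iteration 6:
  c_6 = (1.715937 + 1.739375)/2 = 1.727656
  f(c_6) = f(1.727656) = -0.015204
  f(a) × f(c) ≥ 0, new interval: [1.727656, 1.739375]

After 6 iteration(s), the approximation is c_6 = 1.727656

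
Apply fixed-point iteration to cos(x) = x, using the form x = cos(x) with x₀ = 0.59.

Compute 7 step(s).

Equation: cos(x) = x
Fixed-point form: x = cos(x)
x₀ = 0.59

x_1 = g(0.590000) = 0.830941
x_2 = g(0.830941) = 0.674181
x_3 = g(0.674181) = 0.781218
x_4 = g(0.781218) = 0.710056
x_5 = g(0.710056) = 0.758325
x_6 = g(0.758325) = 0.725989
x_7 = g(0.725989) = 0.747843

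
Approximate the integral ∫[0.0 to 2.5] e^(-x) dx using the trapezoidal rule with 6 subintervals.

f(x) = e^(-x)
a = 0.0, b = 2.5, n = 6
h = (b - a)/n = 0.416667

Trapezoidal rule: (h/2)[f(x₀) + 2f(x₁) + 2f(x₂) + ... + f(xₙ)]

x_0 = 0.0000, f(x_0) = 1.000000, coefficient = 1
x_1 = 0.4167, f(x_1) = 0.659241, coefficient = 2
x_2 = 0.8333, f(x_2) = 0.434598, coefficient = 2
x_3 = 1.2500, f(x_3) = 0.286505, coefficient = 2
x_4 = 1.6667, f(x_4) = 0.188876, coefficient = 2
x_5 = 2.0833, f(x_5) = 0.124514, coefficient = 2
x_6 = 2.5000, f(x_6) = 0.082085, coefficient = 1

I ≈ (0.416667/2) × 4.469552 = 0.931157
Exact value: 0.917915
Error: 0.013242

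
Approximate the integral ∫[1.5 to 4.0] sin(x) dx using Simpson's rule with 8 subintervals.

f(x) = sin(x)
a = 1.5, b = 4.0, n = 8
h = (b - a)/n = 0.312500

Simpson's rule: (h/3)[f(x₀) + 4f(x₁) + 2f(x₂) + ... + f(xₙ)]

x_0 = 1.5000, f(x_0) = 0.997495, coefficient = 1
x_1 = 1.8125, f(x_1) = 0.970932, coefficient = 4
x_2 = 2.1250, f(x_2) = 0.850320, coefficient = 2
x_3 = 2.4375, f(x_3) = 0.647343, coefficient = 4
x_4 = 2.7500, f(x_4) = 0.381661, coefficient = 2
x_5 = 3.0625, f(x_5) = 0.079010, coefficient = 4
x_6 = 3.3750, f(x_6) = -0.231294, coefficient = 2
x_7 = 3.6875, f(x_7) = -0.519194, coefficient = 4
x_8 = 4.0000, f(x_8) = -0.756802, coefficient = 1

I ≈ (0.312500/3) × 6.954429 = 0.724420
Exact value: 0.724381
Error: 0.000039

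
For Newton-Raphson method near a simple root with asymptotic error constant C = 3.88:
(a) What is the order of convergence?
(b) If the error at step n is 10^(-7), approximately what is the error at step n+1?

(a) Newton-Raphson has quadratic (order 2) convergence near simple roots.
    This means |e_{n+1}| ≈ C|e_n|².

(b) With |e_n| = 10^(-7) and C = 3.88:
    |e_{n+1}| ≈ 3.88 × (10^(-7))² = 3.88 × 10^(-14)

(a) 2 (quadratic); (b) |e_{n+1}| ≈ 3.880e-14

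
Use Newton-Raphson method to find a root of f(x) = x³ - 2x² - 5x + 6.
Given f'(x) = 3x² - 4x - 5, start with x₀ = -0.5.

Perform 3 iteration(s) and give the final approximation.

f(x) = x³ - 2x² - 5x + 6
f'(x) = 3x² - 4x - 5
x₀ = -0.5

Newton-Raphson formula: x_{n+1} = x_n - f(x_n)/f'(x_n)

Iteration 1:
  f(-0.500000) = 7.875000
  f'(-0.500000) = -2.250000
  x_1 = -0.500000 - 7.875000/(-2.250000) = 3.000000
Iteration 2:
  f(3.000000) = 0.000000
  f'(3.000000) = 10.000000
  x_2 = 3.000000 - 0.000000/10.000000 = 3.000000
Iteration 3:
  f(3.000000) = 0.000000
  f'(3.000000) = 10.000000
  x_3 = 3.000000 - 0.000000/10.000000 = 3.000000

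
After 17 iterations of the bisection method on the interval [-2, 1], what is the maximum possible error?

Bisection error bound: |error| ≤ (b-a)/2^n
|error| ≤ (1 - (-2))/2^17 = 3/2^17
|error| ≤ 0.0000228882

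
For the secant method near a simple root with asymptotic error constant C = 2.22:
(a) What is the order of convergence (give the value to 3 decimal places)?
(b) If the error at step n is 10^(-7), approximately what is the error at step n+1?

(a) Secant method has superlinear convergence with order φ = (1+√5)/2 ≈ 1.618.
    This means |e_{n+1}| ≈ C|e_n|^1.618.

(b) With |e_n| = 10^(-7) and C = 2.22:
    |e_{n+1}| ≈ 2.22 × (10^(-7))^1.618 = 2.22 × 10^(-11.33)

(a) ≈ 1.618 (golden ratio); (b) |e_{n+1}| ≈ 1.047e-11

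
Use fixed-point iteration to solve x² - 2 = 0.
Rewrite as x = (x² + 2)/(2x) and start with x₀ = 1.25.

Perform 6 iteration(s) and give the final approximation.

Equation: x² - 2 = 0
Fixed-point form: x = (x² + 2)/(2x)
x₀ = 1.25

x_1 = g(1.250000) = 1.425000
x_2 = g(1.425000) = 1.414254
x_3 = g(1.414254) = 1.414214
x_4 = g(1.414214) = 1.414214
x_5 = g(1.414214) = 1.414214
x_6 = g(1.414214) = 1.414214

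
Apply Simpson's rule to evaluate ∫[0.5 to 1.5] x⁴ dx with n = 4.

f(x) = x⁴
a = 0.5, b = 1.5, n = 4
h = (b - a)/n = 0.250000

Simpson's rule: (h/3)[f(x₀) + 4f(x₁) + 2f(x₂) + ... + f(xₙ)]

x_0 = 0.5000, f(x_0) = 0.062500, coefficient = 1
x_1 = 0.7500, f(x_1) = 0.316406, coefficient = 4
x_2 = 1.0000, f(x_2) = 1.000000, coefficient = 2
x_3 = 1.2500, f(x_3) = 2.441406, coefficient = 4
x_4 = 1.5000, f(x_4) = 5.062500, coefficient = 1

I ≈ (0.250000/3) × 18.156250 = 1.513021
Exact value: 1.512500
Error: 0.000521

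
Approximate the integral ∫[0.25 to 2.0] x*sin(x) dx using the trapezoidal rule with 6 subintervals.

f(x) = x*sin(x)
a = 0.25, b = 2.0, n = 6
h = (b - a)/n = 0.291667

Trapezoidal rule: (h/2)[f(x₀) + 2f(x₁) + 2f(x₂) + ... + f(xₙ)]

x_0 = 0.2500, f(x_0) = 0.061851, coefficient = 1
x_1 = 0.5417, f(x_1) = 0.279264, coefficient = 2
x_2 = 0.8333, f(x_2) = 0.616814, coefficient = 2
x_3 = 1.1250, f(x_3) = 1.015051, coefficient = 2
x_4 = 1.4167, f(x_4) = 1.399873, coefficient = 2
x_5 = 1.7083, f(x_5) = 1.692201, coefficient = 2
x_6 = 2.0000, f(x_6) = 1.818595, coefficient = 1

I ≈ (0.291667/2) × 11.886852 = 1.733499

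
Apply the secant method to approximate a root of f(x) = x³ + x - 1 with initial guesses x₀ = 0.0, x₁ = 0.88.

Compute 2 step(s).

f(x) = x³ + x - 1
x₀ = 0.0, x₁ = 0.88

Secant formula: x_{n+1} = x_n - f(x_n)(x_n - x_{n-1})/(f(x_n) - f(x_{n-1}))

Iteration 1:
  f(0.000000) = -1.000000
  f(0.880000) = 0.561472
  x_2 = 0.880000 - 0.561472×(0.880000 - 0.000000)/(0.561472 - (-1.000000))
       = 0.563571
Iteration 2:
  f(0.880000) = 0.561472
  f(0.563571) = -0.257432
  x_3 = 0.563571 - (-0.257432)×(0.563571 - 0.880000)/(-0.257432 - 0.561472)
       = 0.663044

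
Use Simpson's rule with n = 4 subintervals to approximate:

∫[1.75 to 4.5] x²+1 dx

f(x) = x²+1
a = 1.75, b = 4.5, n = 4
h = (b - a)/n = 0.687500

Simpson's rule: (h/3)[f(x₀) + 4f(x₁) + 2f(x₂) + ... + f(xₙ)]

x_0 = 1.7500, f(x_0) = 4.062500, coefficient = 1
x_1 = 2.4375, f(x_1) = 6.941406, coefficient = 4
x_2 = 3.1250, f(x_2) = 10.765625, coefficient = 2
x_3 = 3.8125, f(x_3) = 15.535156, coefficient = 4
x_4 = 4.5000, f(x_4) = 21.250000, coefficient = 1

I ≈ (0.687500/3) × 136.750000 = 31.338542
Exact value: 31.338542
Error: 0.000000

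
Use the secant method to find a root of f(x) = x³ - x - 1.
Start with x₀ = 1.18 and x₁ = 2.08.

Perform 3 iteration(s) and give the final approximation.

f(x) = x³ - x - 1
x₀ = 1.18, x₁ = 2.08

Secant formula: x_{n+1} = x_n - f(x_n)(x_n - x_{n-1})/(f(x_n) - f(x_{n-1}))

Iteration 1:
  f(1.180000) = -0.536968
  f(2.080000) = 5.918912
  x_2 = 2.080000 - 5.918912×(2.080000 - 1.180000)/(5.918912 - (-0.536968))
       = 1.254858
Iteration 2:
  f(2.080000) = 5.918912
  f(1.254858) = -0.278874
  x_3 = 1.254858 - (-0.278874)×(1.254858 - 2.080000)/(-0.278874 - 5.918912)
       = 1.291985
Iteration 3:
  f(1.254858) = -0.278874
  f(1.291985) = -0.135369
  x_4 = 1.291985 - (-0.135369)×(1.291985 - 1.254858)/(-0.135369 - (-0.278874))
       = 1.327008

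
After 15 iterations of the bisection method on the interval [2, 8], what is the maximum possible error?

Bisection error bound: |error| ≤ (b-a)/2^n
|error| ≤ (8 - 2)/2^15 = 6/2^15
|error| ≤ 0.0001831055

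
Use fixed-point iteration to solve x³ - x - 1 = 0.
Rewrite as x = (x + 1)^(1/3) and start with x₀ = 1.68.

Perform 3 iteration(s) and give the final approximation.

Equation: x³ - x - 1 = 0
Fixed-point form: x = (x + 1)^(1/3)
x₀ = 1.68

x_1 = g(1.680000) = 1.389030
x_2 = g(1.389030) = 1.336823
x_3 = g(1.336823) = 1.327013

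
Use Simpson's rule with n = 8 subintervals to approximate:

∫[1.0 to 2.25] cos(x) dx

f(x) = cos(x)
a = 1.0, b = 2.25, n = 8
h = (b - a)/n = 0.156250

Simpson's rule: (h/3)[f(x₀) + 4f(x₁) + 2f(x₂) + ... + f(xₙ)]

x_0 = 1.0000, f(x_0) = 0.540302, coefficient = 1
x_1 = 1.1562, f(x_1) = 0.402775, coefficient = 4
x_2 = 1.3125, f(x_2) = 0.255434, coefficient = 2
x_3 = 1.4688, f(x_3) = 0.101869, coefficient = 4
x_4 = 1.6250, f(x_4) = -0.054177, coefficient = 2
x_5 = 1.7812, f(x_5) = -0.208904, coefficient = 4
x_6 = 1.9375, f(x_6) = -0.358540, coefficient = 2
x_7 = 2.0938, f(x_7) = -0.499441, coefficient = 4
x_8 = 2.2500, f(x_8) = -0.628174, coefficient = 1

I ≈ (0.156250/3) × -1.217242 = -0.063398
Exact value: -0.063398
Error: 0.000000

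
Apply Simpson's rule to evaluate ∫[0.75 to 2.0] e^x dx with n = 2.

f(x) = e^x
a = 0.75, b = 2.0, n = 2
h = (b - a)/n = 0.625000

Simpson's rule: (h/3)[f(x₀) + 4f(x₁) + 2f(x₂) + ... + f(xₙ)]

x_0 = 0.7500, f(x_0) = 2.117000, coefficient = 1
x_1 = 1.3750, f(x_1) = 3.955077, coefficient = 4
x_2 = 2.0000, f(x_2) = 7.389056, coefficient = 1

I ≈ (0.625000/3) × 25.326363 = 5.276326
Exact value: 5.272056
Error: 0.004270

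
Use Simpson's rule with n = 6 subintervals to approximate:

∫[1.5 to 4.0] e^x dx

f(x) = e^x
a = 1.5, b = 4.0, n = 6
h = (b - a)/n = 0.416667

Simpson's rule: (h/3)[f(x₀) + 4f(x₁) + 2f(x₂) + ... + f(xₙ)]

x_0 = 1.5000, f(x_0) = 4.481689, coefficient = 1
x_1 = 1.9167, f(x_1) = 6.798260, coefficient = 4
x_2 = 2.3333, f(x_2) = 10.312259, coefficient = 2
x_3 = 2.7500, f(x_3) = 15.642632, coefficient = 4
x_4 = 3.1667, f(x_4) = 23.728258, coefficient = 2
x_5 = 3.5833, f(x_5) = 35.993319, coefficient = 4
x_6 = 4.0000, f(x_6) = 54.598150, coefficient = 1

I ≈ (0.416667/3) × 360.897715 = 50.124683
Exact value: 50.116461
Error: 0.008222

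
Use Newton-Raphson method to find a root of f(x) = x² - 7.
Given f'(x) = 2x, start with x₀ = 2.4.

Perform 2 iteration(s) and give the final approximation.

f(x) = x² - 7
f'(x) = 2x
x₀ = 2.4

Newton-Raphson formula: x_{n+1} = x_n - f(x_n)/f'(x_n)

Iteration 1:
  f(2.400000) = -1.240000
  f'(2.400000) = 4.800000
  x_1 = 2.400000 - (-1.240000)/4.800000 = 2.658333
Iteration 2:
  f(2.658333) = 0.066736
  f'(2.658333) = 5.316667
  x_2 = 2.658333 - 0.066736/5.316667 = 2.645781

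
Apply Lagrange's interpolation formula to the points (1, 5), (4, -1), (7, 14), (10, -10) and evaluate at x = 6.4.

Lagrange interpolation formula:
P(x) = Σ yᵢ × Lᵢ(x)
where Lᵢ(x) = Π_{j≠i} (x - xⱼ)/(xᵢ - xⱼ)

L_0(6.4) = (6.4 - 4)/(1 - 4) × (6.4 - 7)/(1 - 7) × (6.4 - 10)/(1 - 10) = -0.032000
L_1(6.4) = (6.4 - 1)/(4 - 1) × (6.4 - 7)/(4 - 7) × (6.4 - 10)/(4 - 10) = 0.216000
L_2(6.4) = (6.4 - 1)/(7 - 1) × (6.4 - 4)/(7 - 4) × (6.4 - 10)/(7 - 10) = 0.864000
L_3(6.4) = (6.4 - 1)/(10 - 1) × (6.4 - 4)/(10 - 4) × (6.4 - 7)/(10 - 7) = -0.048000

P(6.4) = 5×L_0(6.4) + (-1)×L_1(6.4) + 14×L_2(6.4) + (-10)×L_3(6.4)
P(6.4) = 12.200000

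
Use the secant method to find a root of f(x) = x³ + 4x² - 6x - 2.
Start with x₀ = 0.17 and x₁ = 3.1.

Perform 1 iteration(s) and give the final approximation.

f(x) = x³ + 4x² - 6x - 2
x₀ = 0.17, x₁ = 3.1

Secant formula: x_{n+1} = x_n - f(x_n)(x_n - x_{n-1})/(f(x_n) - f(x_{n-1}))

Iteration 1:
  f(0.170000) = -2.899487
  f(3.100000) = 47.631000
  x_2 = 3.100000 - 47.631000×(3.100000 - 0.170000)/(47.631000 - (-2.899487))
       = 0.338126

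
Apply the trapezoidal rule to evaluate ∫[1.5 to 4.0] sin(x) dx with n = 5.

f(x) = sin(x)
a = 1.5, b = 4.0, n = 5
h = (b - a)/n = 0.500000

Trapezoidal rule: (h/2)[f(x₀) + 2f(x₁) + 2f(x₂) + ... + f(xₙ)]

x_0 = 1.5000, f(x_0) = 0.997495, coefficient = 1
x_1 = 2.0000, f(x_1) = 0.909297, coefficient = 2
x_2 = 2.5000, f(x_2) = 0.598472, coefficient = 2
x_3 = 3.0000, f(x_3) = 0.141120, coefficient = 2
x_4 = 3.5000, f(x_4) = -0.350783, coefficient = 2
x_5 = 4.0000, f(x_5) = -0.756802, coefficient = 1

I ≈ (0.500000/2) × 2.836905 = 0.709226
Exact value: 0.724381
Error: 0.015155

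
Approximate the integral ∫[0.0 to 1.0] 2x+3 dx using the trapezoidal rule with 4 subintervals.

f(x) = 2x+3
a = 0.0, b = 1.0, n = 4
h = (b - a)/n = 0.250000

Trapezoidal rule: (h/2)[f(x₀) + 2f(x₁) + 2f(x₂) + ... + f(xₙ)]

x_0 = 0.0000, f(x_0) = 3.000000, coefficient = 1
x_1 = 0.2500, f(x_1) = 3.500000, coefficient = 2
x_2 = 0.5000, f(x_2) = 4.000000, coefficient = 2
x_3 = 0.7500, f(x_3) = 4.500000, coefficient = 2
x_4 = 1.0000, f(x_4) = 5.000000, coefficient = 1

I ≈ (0.250000/2) × 32.000000 = 4.000000
Exact value: 4.000000
Error: 0.000000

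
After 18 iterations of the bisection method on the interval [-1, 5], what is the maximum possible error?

Bisection error bound: |error| ≤ (b-a)/2^n
|error| ≤ (5 - (-1))/2^18 = 6/2^18
|error| ≤ 0.0000228882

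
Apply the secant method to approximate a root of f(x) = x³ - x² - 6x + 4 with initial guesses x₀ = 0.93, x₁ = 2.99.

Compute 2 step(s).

f(x) = x³ - x² - 6x + 4
x₀ = 0.93, x₁ = 2.99

Secant formula: x_{n+1} = x_n - f(x_n)(x_n - x_{n-1})/(f(x_n) - f(x_{n-1}))

Iteration 1:
  f(0.930000) = -1.640543
  f(2.990000) = 3.850799
  x_2 = 2.990000 - 3.850799×(2.990000 - 0.930000)/(3.850799 - (-1.640543))
       = 1.545427
Iteration 2:
  f(2.990000) = 3.850799
  f(1.545427) = -3.969894
  x_3 = 1.545427 - (-3.969894)×(1.545427 - 2.990000)/(-3.969894 - 3.850799)
       = 2.278712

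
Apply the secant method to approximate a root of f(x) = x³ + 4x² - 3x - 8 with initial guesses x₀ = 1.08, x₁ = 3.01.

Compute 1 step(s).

f(x) = x³ + 4x² - 3x - 8
x₀ = 1.08, x₁ = 3.01

Secant formula: x_{n+1} = x_n - f(x_n)(x_n - x_{n-1})/(f(x_n) - f(x_{n-1}))

Iteration 1:
  f(1.080000) = -5.314688
  f(3.010000) = 46.481301
  x_2 = 3.010000 - 46.481301×(3.010000 - 1.080000)/(46.481301 - (-5.314688))
       = 1.278034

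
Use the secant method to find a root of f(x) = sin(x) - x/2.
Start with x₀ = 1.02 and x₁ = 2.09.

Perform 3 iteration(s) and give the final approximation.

f(x) = sin(x) - x/2
x₀ = 1.02, x₁ = 2.09

Secant formula: x_{n+1} = x_n - f(x_n)(x_n - x_{n-1})/(f(x_n) - f(x_{n-1}))

Iteration 1:
  f(1.020000) = 0.342108
  f(2.090000) = -0.176785
  x_2 = 2.090000 - (-0.176785)×(2.090000 - 1.020000)/(-0.176785 - 0.342108)
       = 1.725454
Iteration 2:
  f(2.090000) = -0.176785
  f(1.725454) = 0.125337
  x_3 = 1.725454 - 0.125337×(1.725454 - 2.090000)/(0.125337 - (-0.176785))
       = 1.876688
Iteration 3:
  f(1.725454) = 0.125337
  f(1.876688) = 0.015235
  x_4 = 1.876688 - 0.015235×(1.876688 - 1.725454)/(0.015235 - 0.125337)
       = 1.897614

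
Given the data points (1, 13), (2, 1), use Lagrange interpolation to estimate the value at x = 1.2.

Lagrange interpolation formula:
P(x) = Σ yᵢ × Lᵢ(x)
where Lᵢ(x) = Π_{j≠i} (x - xⱼ)/(xᵢ - xⱼ)

L_0(1.2) = (1.2 - 2)/(1 - 2) = 0.800000
L_1(1.2) = (1.2 - 1)/(2 - 1) = 0.200000

P(1.2) = 13×L_0(1.2) + 1×L_1(1.2)
P(1.2) = 10.600000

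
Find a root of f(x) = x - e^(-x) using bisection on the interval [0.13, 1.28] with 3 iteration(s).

f(x) = x - e^(-x)
Initial interval: [0.13, 1.28]

Iteration 1:
  c_1 = (0.130000 + 1.280000)/2 = 0.705000
  f(c_1) = f(0.705000) = 0.210891
  f(a) × f(c) < 0, new interval: [0.130000, 0.705000]
Iteration 2:
  c_2 = (0.130000 + 0.705000)/2 = 0.417500
  f(c_2) = f(0.417500) = -0.241191
  f(a) × f(c) ≥ 0, new interval: [0.417500, 0.705000]
Iteration 3:
  c_3 = (0.417500 + 0.705000)/2 = 0.561250
  f(c_3) = f(0.561250) = -0.009245
  f(a) × f(c) ≥ 0, new interval: [0.561250, 0.705000]

After 3 iteration(s), the approximation is c_3 = 0.561250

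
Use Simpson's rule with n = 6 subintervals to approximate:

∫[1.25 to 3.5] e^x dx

f(x) = e^x
a = 1.25, b = 3.5, n = 6
h = (b - a)/n = 0.375000

Simpson's rule: (h/3)[f(x₀) + 4f(x₁) + 2f(x₂) + ... + f(xₙ)]

x_0 = 1.2500, f(x_0) = 3.490343, coefficient = 1
x_1 = 1.6250, f(x_1) = 5.078419, coefficient = 4
x_2 = 2.0000, f(x_2) = 7.389056, coefficient = 2
x_3 = 2.3750, f(x_3) = 10.751013, coefficient = 4
x_4 = 2.7500, f(x_4) = 15.642632, coefficient = 2
x_5 = 3.1250, f(x_5) = 22.759895, coefficient = 4
x_6 = 3.5000, f(x_6) = 33.115452, coefficient = 1

I ≈ (0.375000/3) × 237.026480 = 29.628310
Exact value: 29.625109
Error: 0.003201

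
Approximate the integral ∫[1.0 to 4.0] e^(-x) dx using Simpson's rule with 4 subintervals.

f(x) = e^(-x)
a = 1.0, b = 4.0, n = 4
h = (b - a)/n = 0.750000

Simpson's rule: (h/3)[f(x₀) + 4f(x₁) + 2f(x₂) + ... + f(xₙ)]

x_0 = 1.0000, f(x_0) = 0.367879, coefficient = 1
x_1 = 1.7500, f(x_1) = 0.173774, coefficient = 4
x_2 = 2.5000, f(x_2) = 0.082085, coefficient = 2
x_3 = 3.2500, f(x_3) = 0.038774, coefficient = 4
x_4 = 4.0000, f(x_4) = 0.018316, coefficient = 1

I ≈ (0.750000/3) × 1.400558 = 0.350139
Exact value: 0.349564
Error: 0.000576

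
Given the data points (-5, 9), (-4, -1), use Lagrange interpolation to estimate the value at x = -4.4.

Lagrange interpolation formula:
P(x) = Σ yᵢ × Lᵢ(x)
where Lᵢ(x) = Π_{j≠i} (x - xⱼ)/(xᵢ - xⱼ)

L_0(-4.4) = (-4.4 - (-4))/(-5 - (-4)) = 0.400000
L_1(-4.4) = (-4.4 - (-5))/(-4 - (-5)) = 0.600000

P(-4.4) = 9×L_0(-4.4) + (-1)×L_1(-4.4)
P(-4.4) = 3.000000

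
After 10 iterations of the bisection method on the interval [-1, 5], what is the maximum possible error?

Bisection error bound: |error| ≤ (b-a)/2^n
|error| ≤ (5 - (-1))/2^10 = 6/2^10
|error| ≤ 0.0058593750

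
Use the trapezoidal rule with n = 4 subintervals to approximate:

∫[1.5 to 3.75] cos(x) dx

f(x) = cos(x)
a = 1.5, b = 3.75, n = 4
h = (b - a)/n = 0.562500

Trapezoidal rule: (h/2)[f(x₀) + 2f(x₁) + 2f(x₂) + ... + f(xₙ)]

x_0 = 1.5000, f(x_0) = 0.070737, coefficient = 1
x_1 = 2.0625, f(x_1) = -0.472128, coefficient = 2
x_2 = 2.6250, f(x_2) = -0.869507, coefficient = 2
x_3 = 3.1875, f(x_3) = -0.998946, coefficient = 2
x_4 = 3.7500, f(x_4) = -0.820559, coefficient = 1

I ≈ (0.562500/2) × -5.430986 = -1.527465
Exact value: -1.569056
Error: 0.041591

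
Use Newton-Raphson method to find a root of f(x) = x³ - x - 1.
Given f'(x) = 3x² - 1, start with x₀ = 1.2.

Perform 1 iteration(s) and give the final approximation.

f(x) = x³ - x - 1
f'(x) = 3x² - 1
x₀ = 1.2

Newton-Raphson formula: x_{n+1} = x_n - f(x_n)/f'(x_n)

Iteration 1:
  f(1.200000) = -0.472000
  f'(1.200000) = 3.320000
  x_1 = 1.200000 - (-0.472000)/3.320000 = 1.342169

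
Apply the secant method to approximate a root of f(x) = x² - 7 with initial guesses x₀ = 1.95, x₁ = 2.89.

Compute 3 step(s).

f(x) = x² - 7
x₀ = 1.95, x₁ = 2.89

Secant formula: x_{n+1} = x_n - f(x_n)(x_n - x_{n-1})/(f(x_n) - f(x_{n-1}))

Iteration 1:
  f(1.950000) = -3.197500
  f(2.890000) = 1.352100
  x_2 = 2.890000 - 1.352100×(2.890000 - 1.950000)/(1.352100 - (-3.197500))
       = 2.610640
Iteration 2:
  f(2.890000) = 1.352100
  f(2.610640) = -0.184556
  x_3 = 2.610640 - (-0.184556)×(2.610640 - 2.890000)/(-0.184556 - 1.352100)
       = 2.644192
Iteration 3:
  f(2.610640) = -0.184556
  f(2.644192) = -0.008247
  x_4 = 2.644192 - (-0.008247)×(2.644192 - 2.610640)/(-0.008247 - (-0.184556))
       = 2.645762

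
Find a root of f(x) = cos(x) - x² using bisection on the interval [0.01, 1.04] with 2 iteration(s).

f(x) = cos(x) - x²
Initial interval: [0.01, 1.04]

Iteration 1:
  c_1 = (0.010000 + 1.040000)/2 = 0.525000
  f(c_1) = f(0.525000) = 0.589699
  f(a) × f(c) ≥ 0, new interval: [0.525000, 1.040000]
Iteration 2:
  c_2 = (0.525000 + 1.040000)/2 = 0.782500
  f(c_2) = f(0.782500) = 0.096847
  f(a) × f(c) ≥ 0, new interval: [0.782500, 1.040000]

After 2 iteration(s), the approximation is c_2 = 0.782500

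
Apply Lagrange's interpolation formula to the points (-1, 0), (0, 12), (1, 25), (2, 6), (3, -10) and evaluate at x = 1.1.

Lagrange interpolation formula:
P(x) = Σ yᵢ × Lᵢ(x)
where Lᵢ(x) = Π_{j≠i} (x - xⱼ)/(xᵢ - xⱼ)

L_0(1.1) = (1.1 - 0)/(-1 - 0) × (1.1 - 1)/(-1 - 1) × (1.1 - 2)/(-1 - 2) × (1.1 - 3)/(-1 - 3) = 0.007838
L_1(1.1) = (1.1 - (-1))/(0 - (-1)) × (1.1 - 1)/(0 - 1) × (1.1 - 2)/(0 - 2) × (1.1 - 3)/(0 - 3) = -0.059850
L_2(1.1) = (1.1 - (-1))/(1 - (-1)) × (1.1 - 0)/(1 - 0) × (1.1 - 2)/(1 - 2) × (1.1 - 3)/(1 - 3) = 0.987525
L_3(1.1) = (1.1 - (-1))/(2 - (-1)) × (1.1 - 0)/(2 - 0) × (1.1 - 1)/(2 - 1) × (1.1 - 3)/(2 - 3) = 0.073150
L_4(1.1) = (1.1 - (-1))/(3 - (-1)) × (1.1 - 0)/(3 - 0) × (1.1 - 1)/(3 - 1) × (1.1 - 2)/(3 - 2) = -0.008663

P(1.1) = 0×L_0(1.1) + 12×L_1(1.1) + 25×L_2(1.1) + 6×L_3(1.1) + (-10)×L_4(1.1)
P(1.1) = 24.495450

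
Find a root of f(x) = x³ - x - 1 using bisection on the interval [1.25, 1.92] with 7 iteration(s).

f(x) = x³ - x - 1
Initial interval: [1.25, 1.92]

Iteration 1:
  c_1 = (1.250000 + 1.920000)/2 = 1.585000
  f(c_1) = f(1.585000) = 1.396877
  f(a) × f(c) < 0, new interval: [1.250000, 1.585000]
Iteration 2:
  c_2 = (1.250000 + 1.585000)/2 = 1.417500
  f(c_2) = f(1.417500) = 0.430692
  f(a) × f(c) < 0, new interval: [1.250000, 1.417500]
Iteration 3:
  c_3 = (1.250000 + 1.417500)/2 = 1.333750
  f(c_3) = f(1.333750) = 0.038843
  f(a) × f(c) < 0, new interval: [1.250000, 1.333750]
Iteration 4:
  c_4 = (1.250000 + 1.333750)/2 = 1.291875
  f(c_4) = f(1.291875) = -0.135812
  f(a) × f(c) ≥ 0, new interval: [1.291875, 1.333750]
Iteration 5:
  c_5 = (1.291875 + 1.333750)/2 = 1.312813
  f(c_5) = f(1.312813) = -0.050211
  f(a) × f(c) ≥ 0, new interval: [1.312813, 1.333750]
Iteration 6:
  c_6 = (1.312813 + 1.333750)/2 = 1.323281
  f(c_6) = f(1.323281) = -0.006119
  f(a) × f(c) ≥ 0, new interval: [1.323281, 1.333750]
Iteration 7:
  c_7 = (1.323281 + 1.333750)/2 = 1.328516
  f(c_7) = f(1.328516) = 0.016253
  f(a) × f(c) < 0, new interval: [1.323281, 1.328516]

After 7 iteration(s), the approximation is c_7 = 1.328516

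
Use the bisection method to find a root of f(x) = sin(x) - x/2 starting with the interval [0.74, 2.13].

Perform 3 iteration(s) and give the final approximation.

f(x) = sin(x) - x/2
Initial interval: [0.74, 2.13]

Iteration 1:
  c_1 = (0.740000 + 2.130000)/2 = 1.435000
  f(c_1) = f(1.435000) = 0.273294
  f(a) × f(c) ≥ 0, new interval: [1.435000, 2.130000]
Iteration 2:
  c_2 = (1.435000 + 2.130000)/2 = 1.782500
  f(c_2) = f(1.782500) = 0.086424
  f(a) × f(c) ≥ 0, new interval: [1.782500, 2.130000]
Iteration 3:
  c_3 = (1.782500 + 2.130000)/2 = 1.956250
  f(c_3) = f(1.956250) = -0.051497
  f(a) × f(c) < 0, new interval: [1.782500, 1.956250]

After 3 iteration(s), the approximation is c_3 = 1.956250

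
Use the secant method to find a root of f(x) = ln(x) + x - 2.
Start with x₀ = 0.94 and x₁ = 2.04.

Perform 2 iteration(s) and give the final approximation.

f(x) = ln(x) + x - 2
x₀ = 0.94, x₁ = 2.04

Secant formula: x_{n+1} = x_n - f(x_n)(x_n - x_{n-1})/(f(x_n) - f(x_{n-1}))

Iteration 1:
  f(0.940000) = -1.121875
  f(2.040000) = 0.752950
  x_2 = 2.040000 - 0.752950×(2.040000 - 0.940000)/(0.752950 - (-1.121875))
       = 1.598228
Iteration 2:
  f(2.040000) = 0.752950
  f(1.598228) = 0.067124
  x_3 = 1.598228 - 0.067124×(1.598228 - 2.040000)/(0.067124 - 0.752950)
       = 1.554991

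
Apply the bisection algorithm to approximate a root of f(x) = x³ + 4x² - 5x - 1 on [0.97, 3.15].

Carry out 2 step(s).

f(x) = x³ + 4x² - 5x - 1
Initial interval: [0.97, 3.15]

Iteration 1:
  c_1 = (0.970000 + 3.150000)/2 = 2.060000
  f(c_1) = f(2.060000) = 14.416216
  f(a) × f(c) < 0, new interval: [0.970000, 2.060000]
Iteration 2:
  c_2 = (0.970000 + 2.060000)/2 = 1.515000
  f(c_2) = f(1.515000) = 4.083166
  f(a) × f(c) < 0, new interval: [0.970000, 1.515000]

After 2 iteration(s), the approximation is c_2 = 1.515000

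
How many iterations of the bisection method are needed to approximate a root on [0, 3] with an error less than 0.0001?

We need (b-a)/2^n ≤ 0.0001
(3 - 0)/2^n ≤ 0.0001
3/2^n ≤ 0.0001
2^n ≥ 30000
n ≥ log₂(30000) = 14.87
n ≥ 15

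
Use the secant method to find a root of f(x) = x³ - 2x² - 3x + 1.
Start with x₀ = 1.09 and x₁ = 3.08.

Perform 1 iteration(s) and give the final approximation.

f(x) = x³ - 2x² - 3x + 1
x₀ = 1.09, x₁ = 3.08

Secant formula: x_{n+1} = x_n - f(x_n)(x_n - x_{n-1})/(f(x_n) - f(x_{n-1}))

Iteration 1:
  f(1.090000) = -3.351171
  f(3.080000) = 2.005312
  x_2 = 3.080000 - 2.005312×(3.080000 - 1.090000)/(2.005312 - (-3.351171))
       = 2.335002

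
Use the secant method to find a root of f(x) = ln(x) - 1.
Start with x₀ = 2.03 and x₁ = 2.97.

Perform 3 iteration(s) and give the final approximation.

f(x) = ln(x) - 1
x₀ = 2.03, x₁ = 2.97

Secant formula: x_{n+1} = x_n - f(x_n)(x_n - x_{n-1})/(f(x_n) - f(x_{n-1}))

Iteration 1:
  f(2.030000) = -0.291964
  f(2.970000) = 0.088562
  x_2 = 2.970000 - 0.088562×(2.970000 - 2.030000)/(0.088562 - (-0.291964))
       = 2.751229
Iteration 2:
  f(2.970000) = 0.088562
  f(2.751229) = 0.012048
  x_3 = 2.751229 - 0.012048×(2.751229 - 2.970000)/(0.012048 - 0.088562)
       = 2.716782
Iteration 3:
  f(2.751229) = 0.012048
  f(2.716782) = -0.000552
  x_4 = 2.716782 - (-0.000552)×(2.716782 - 2.751229)/(-0.000552 - 0.012048)
       = 2.718291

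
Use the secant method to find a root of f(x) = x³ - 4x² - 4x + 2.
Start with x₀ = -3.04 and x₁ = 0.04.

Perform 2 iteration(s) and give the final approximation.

f(x) = x³ - 4x² - 4x + 2
x₀ = -3.04, x₁ = 0.04

Secant formula: x_{n+1} = x_n - f(x_n)(x_n - x_{n-1})/(f(x_n) - f(x_{n-1}))

Iteration 1:
  f(-3.040000) = -50.900864
  f(0.040000) = 1.833664
  x_2 = 0.040000 - 1.833664×(0.040000 - (-3.040000))/(1.833664 - (-50.900864))
       = -0.067097
Iteration 2:
  f(0.040000) = 1.833664
  f(-0.067097) = 2.250076
  x_3 = -0.067097 - 2.250076×(-0.067097 - 0.040000)/(2.250076 - 1.833664)
       = 0.511598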